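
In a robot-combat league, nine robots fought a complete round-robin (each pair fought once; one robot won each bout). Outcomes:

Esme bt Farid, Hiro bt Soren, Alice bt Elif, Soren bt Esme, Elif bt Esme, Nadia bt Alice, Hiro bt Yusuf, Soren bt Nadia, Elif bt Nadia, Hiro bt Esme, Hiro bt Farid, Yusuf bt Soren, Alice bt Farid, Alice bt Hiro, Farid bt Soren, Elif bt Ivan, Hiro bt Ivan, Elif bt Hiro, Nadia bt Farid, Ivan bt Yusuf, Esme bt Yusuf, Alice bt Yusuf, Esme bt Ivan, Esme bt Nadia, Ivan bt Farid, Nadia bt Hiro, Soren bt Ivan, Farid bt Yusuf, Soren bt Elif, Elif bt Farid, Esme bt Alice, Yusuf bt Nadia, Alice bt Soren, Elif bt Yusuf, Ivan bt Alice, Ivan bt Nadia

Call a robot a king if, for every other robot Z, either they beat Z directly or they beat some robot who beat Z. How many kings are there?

Alice reaches everyone (king).
Elif reaches everyone (king).
Yusuf reaches everyone (king).
Soren reaches everyone (king).
Ivan cannot reach Esme in two steps.
Nadia reaches everyone (king).
Esme reaches everyone (king).
Hiro reaches everyone (king).
Farid cannot reach Alice, Hiro in two steps.
Kings: Alice, Elif, Yusuf, Soren, Nadia, Esme, Hiro — 7.

7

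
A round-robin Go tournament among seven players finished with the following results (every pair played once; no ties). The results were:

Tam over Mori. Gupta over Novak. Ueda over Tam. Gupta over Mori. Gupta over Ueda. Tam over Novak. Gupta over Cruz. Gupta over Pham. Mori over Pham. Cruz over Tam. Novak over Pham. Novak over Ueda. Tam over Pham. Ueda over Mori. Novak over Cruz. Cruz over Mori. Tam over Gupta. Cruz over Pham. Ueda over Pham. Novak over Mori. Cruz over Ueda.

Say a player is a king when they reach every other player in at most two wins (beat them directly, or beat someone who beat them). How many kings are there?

Gupta reaches everyone (king).
Cruz reaches everyone (king).
Mori cannot reach Gupta, Cruz, Ueda, Tam, Novak in two steps.
Pham cannot reach Gupta, Cruz, Mori, Ueda, Tam, Novak in two steps.
Ueda cannot reach Cruz in two steps.
Tam reaches everyone (king).
Novak cannot reach Gupta in two steps.
Kings: Gupta, Cruz, Tam — 3.

3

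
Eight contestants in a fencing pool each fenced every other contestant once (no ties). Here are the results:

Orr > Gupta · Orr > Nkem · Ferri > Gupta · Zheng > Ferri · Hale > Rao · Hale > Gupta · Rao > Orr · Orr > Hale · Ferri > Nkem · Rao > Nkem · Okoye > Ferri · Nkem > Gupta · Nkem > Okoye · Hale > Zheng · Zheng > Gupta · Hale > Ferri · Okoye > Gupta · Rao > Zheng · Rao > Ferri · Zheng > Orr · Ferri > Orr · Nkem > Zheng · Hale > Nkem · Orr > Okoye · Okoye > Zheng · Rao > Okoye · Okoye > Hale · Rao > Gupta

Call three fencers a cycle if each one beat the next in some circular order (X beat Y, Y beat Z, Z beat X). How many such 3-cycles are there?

10

Win totals: Gupta 0, Ferri 3, Rao 6, Orr 4, Nkem 3, Okoye 4, Zheng 3, Hale 5.
A fencer with w wins dominates both others in C(w,2) triples; summing gives 0 + 3 + 15 + 6 + 3 + 6 + 3 + 10 = 46 transitive triples.
Total triples C(8,3) = 56, so cyclic triples = 56 − 46 = 10.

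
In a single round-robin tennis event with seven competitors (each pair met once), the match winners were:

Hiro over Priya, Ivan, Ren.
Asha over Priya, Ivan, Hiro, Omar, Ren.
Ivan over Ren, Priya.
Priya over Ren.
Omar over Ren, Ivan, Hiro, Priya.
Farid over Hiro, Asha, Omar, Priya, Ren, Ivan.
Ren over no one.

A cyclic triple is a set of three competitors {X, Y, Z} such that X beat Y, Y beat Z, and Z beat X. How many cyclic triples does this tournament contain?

Win totals: Omar 4, Ivan 2, Priya 1, Ren 0, Hiro 3, Asha 5, Farid 6.
A competitor with w wins dominates both others in C(w,2) triples; summing gives 6 + 1 + 0 + 0 + 3 + 10 + 15 = 35 transitive triples.
Total triples C(7,3) = 35, so cyclic triples = 35 − 35 = 0.

0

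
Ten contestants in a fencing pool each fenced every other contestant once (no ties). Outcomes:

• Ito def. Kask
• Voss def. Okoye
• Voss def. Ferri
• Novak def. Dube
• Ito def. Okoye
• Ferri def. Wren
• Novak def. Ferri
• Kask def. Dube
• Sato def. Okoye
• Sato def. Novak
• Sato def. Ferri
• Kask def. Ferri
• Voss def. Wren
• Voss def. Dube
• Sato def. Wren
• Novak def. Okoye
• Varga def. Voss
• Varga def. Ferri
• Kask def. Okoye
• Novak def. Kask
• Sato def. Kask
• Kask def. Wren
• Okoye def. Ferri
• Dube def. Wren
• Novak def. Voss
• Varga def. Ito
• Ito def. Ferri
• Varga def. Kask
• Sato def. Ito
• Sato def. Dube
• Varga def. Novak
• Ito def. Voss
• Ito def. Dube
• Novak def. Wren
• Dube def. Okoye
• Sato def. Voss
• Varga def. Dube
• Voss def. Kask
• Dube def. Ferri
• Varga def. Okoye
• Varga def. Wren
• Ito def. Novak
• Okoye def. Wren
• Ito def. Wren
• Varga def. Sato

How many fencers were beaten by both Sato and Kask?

Sato beat: Voss, Novak, Dube, Ferri, Wren, Kask, Ito, Okoye.
Kask beat: Dube, Ferri, Wren, Okoye.
Both beat: Dube, Ferri, Wren, Okoye — 4.

4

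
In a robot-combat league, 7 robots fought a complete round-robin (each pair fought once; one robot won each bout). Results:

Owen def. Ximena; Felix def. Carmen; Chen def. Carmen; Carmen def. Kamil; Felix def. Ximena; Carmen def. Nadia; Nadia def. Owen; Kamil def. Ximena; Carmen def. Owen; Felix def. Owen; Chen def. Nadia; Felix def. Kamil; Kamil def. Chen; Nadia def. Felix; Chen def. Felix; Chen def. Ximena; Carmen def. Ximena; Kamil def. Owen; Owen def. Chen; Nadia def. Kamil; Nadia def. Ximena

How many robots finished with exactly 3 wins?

Win totals: Owen 2, Carmen 4, Ximena 0, Chen 4, Kamil 3, Felix 4, Nadia 4.
Exactly 3: Kamil — 1 robot.

1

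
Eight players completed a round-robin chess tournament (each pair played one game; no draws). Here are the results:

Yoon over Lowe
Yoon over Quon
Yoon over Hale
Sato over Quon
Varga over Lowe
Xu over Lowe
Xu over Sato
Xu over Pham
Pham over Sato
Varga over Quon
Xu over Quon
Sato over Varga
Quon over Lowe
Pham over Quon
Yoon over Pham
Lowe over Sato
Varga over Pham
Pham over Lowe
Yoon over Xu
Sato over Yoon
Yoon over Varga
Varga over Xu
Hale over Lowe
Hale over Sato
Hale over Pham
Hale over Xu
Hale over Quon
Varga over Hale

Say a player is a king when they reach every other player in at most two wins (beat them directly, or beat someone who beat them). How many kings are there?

3

Lowe cannot reach Xu, Pham, Hale in two steps.
Xu cannot reach Hale in two steps.
Yoon reaches everyone (king).
Pham cannot reach Xu, Hale in two steps.
Quon cannot reach Xu, Yoon, Pham, Hale, Varga in two steps.
Sato reaches everyone (king).
Hale reaches everyone (king).
Varga cannot reach Yoon in two steps.
Kings: Yoon, Sato, Hale — 3.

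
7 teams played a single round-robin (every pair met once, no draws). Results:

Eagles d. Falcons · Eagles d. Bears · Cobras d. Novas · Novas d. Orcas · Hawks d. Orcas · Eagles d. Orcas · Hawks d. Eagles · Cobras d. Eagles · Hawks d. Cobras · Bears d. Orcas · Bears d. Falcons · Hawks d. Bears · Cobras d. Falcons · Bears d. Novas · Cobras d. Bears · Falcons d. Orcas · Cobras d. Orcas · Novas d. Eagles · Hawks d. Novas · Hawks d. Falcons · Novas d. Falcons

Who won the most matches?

Win totals: Orcas 0, Falcons 1, Novas 3, Cobras 5, Bears 3, Hawks 6, Eagles 3.
Hawks leads with 6 wins (next highest: 5).

Hawks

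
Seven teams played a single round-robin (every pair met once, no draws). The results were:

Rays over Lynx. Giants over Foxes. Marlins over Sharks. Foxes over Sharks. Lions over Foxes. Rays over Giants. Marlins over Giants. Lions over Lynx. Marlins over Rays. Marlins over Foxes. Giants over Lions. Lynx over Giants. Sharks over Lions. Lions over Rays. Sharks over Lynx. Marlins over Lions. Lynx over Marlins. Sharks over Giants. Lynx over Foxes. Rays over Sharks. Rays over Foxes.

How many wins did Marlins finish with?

5

Marlins' results: beat Lions, Foxes, Giants, Sharks, Rays; lost to Lynx.
That is 5 wins.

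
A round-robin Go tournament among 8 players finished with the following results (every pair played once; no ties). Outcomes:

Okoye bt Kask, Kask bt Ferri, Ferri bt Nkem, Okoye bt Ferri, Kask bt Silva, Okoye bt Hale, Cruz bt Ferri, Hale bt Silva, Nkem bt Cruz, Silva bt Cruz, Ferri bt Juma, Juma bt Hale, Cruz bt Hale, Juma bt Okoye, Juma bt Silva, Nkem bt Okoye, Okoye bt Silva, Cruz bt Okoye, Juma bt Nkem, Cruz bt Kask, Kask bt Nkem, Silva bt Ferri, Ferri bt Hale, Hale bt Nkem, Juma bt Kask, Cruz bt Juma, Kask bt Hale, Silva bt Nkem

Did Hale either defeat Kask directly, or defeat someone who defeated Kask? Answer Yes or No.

No

Hale did not beat Kask directly.
Hale beat Silva, Nkem, but each of them lost to Kask. No two-step path.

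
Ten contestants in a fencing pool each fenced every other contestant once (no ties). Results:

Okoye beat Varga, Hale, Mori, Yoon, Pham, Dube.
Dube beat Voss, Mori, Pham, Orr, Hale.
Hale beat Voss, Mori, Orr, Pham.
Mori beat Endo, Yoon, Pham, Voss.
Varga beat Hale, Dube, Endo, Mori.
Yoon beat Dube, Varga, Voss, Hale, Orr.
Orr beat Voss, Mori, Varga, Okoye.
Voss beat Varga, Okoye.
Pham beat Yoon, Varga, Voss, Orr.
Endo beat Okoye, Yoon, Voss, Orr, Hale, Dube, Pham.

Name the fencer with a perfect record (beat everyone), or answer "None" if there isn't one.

Highest win total is Endo with 7 (out of 9 possible).
Endo lost to Mori, Varga, so no fencer went undefeated.

None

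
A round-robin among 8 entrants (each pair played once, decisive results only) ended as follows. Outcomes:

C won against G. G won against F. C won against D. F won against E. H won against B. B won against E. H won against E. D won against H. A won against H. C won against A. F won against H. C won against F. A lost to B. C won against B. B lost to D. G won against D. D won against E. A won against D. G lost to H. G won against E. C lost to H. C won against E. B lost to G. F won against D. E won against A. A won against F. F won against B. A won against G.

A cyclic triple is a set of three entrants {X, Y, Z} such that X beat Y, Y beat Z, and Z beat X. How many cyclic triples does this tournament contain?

13

Win totals: A 4, B 2, C 6, D 3, E 1, F 4, G 4, H 4.
An entrant with w wins dominates both others in C(w,2) triples; summing gives 6 + 1 + 15 + 3 + 0 + 6 + 6 + 6 = 43 transitive triples.
Total triples C(8,3) = 56, so cyclic triples = 56 − 43 = 13.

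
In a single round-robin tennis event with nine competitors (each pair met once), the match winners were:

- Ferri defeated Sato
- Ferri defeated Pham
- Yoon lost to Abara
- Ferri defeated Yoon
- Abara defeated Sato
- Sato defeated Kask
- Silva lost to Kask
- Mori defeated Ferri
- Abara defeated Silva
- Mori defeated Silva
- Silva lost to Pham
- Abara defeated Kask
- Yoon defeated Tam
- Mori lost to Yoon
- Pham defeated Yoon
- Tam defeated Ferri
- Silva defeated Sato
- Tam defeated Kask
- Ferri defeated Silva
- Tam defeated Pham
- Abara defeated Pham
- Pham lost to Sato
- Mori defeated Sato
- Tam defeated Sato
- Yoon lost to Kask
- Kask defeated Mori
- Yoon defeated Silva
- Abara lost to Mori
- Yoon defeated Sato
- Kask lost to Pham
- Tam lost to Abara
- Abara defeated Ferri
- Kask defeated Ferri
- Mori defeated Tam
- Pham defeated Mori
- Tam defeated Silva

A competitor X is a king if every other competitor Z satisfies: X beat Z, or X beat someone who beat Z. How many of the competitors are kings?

5

Ferri cannot reach Abara in two steps.
Tam cannot reach Abara in two steps.
Sato cannot reach Tam, Abara in two steps.
Yoon reaches everyone (king).
Kask reaches everyone (king).
Pham reaches everyone (king).
Abara reaches everyone (king).
Silva cannot reach Ferri, Tam, Yoon, Abara, Mori in two steps.
Mori reaches everyone (king).
Kings: Yoon, Kask, Pham, Abara, Mori — 5.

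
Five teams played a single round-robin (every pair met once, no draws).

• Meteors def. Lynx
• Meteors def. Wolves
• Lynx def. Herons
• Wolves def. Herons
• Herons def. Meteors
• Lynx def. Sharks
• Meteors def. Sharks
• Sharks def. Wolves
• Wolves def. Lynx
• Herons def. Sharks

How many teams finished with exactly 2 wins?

3

Win totals: Wolves 2, Lynx 2, Herons 2, Sharks 1, Meteors 3.
Exactly 2: Wolves, Lynx, Herons — 3 teams.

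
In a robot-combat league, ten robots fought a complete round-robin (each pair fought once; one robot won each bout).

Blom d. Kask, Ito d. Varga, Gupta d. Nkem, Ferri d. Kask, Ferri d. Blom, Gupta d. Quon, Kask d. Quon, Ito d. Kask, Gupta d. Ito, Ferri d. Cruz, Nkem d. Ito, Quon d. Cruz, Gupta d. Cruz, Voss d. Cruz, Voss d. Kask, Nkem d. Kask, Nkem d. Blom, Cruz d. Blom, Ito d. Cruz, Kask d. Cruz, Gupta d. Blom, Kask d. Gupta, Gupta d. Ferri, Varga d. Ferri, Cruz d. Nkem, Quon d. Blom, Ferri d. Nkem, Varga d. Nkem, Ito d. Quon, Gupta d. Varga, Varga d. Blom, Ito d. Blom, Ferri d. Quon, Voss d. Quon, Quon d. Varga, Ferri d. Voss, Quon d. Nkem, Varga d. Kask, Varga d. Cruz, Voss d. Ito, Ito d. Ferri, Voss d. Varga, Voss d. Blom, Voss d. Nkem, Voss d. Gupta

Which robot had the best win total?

Win totals: Varga 5, Cruz 2, Kask 3, Gupta 7, Quon 4, Voss 8, Blom 1, Ito 6, Nkem 3, Ferri 6.
Voss leads with 8 wins (next highest: 7).

Voss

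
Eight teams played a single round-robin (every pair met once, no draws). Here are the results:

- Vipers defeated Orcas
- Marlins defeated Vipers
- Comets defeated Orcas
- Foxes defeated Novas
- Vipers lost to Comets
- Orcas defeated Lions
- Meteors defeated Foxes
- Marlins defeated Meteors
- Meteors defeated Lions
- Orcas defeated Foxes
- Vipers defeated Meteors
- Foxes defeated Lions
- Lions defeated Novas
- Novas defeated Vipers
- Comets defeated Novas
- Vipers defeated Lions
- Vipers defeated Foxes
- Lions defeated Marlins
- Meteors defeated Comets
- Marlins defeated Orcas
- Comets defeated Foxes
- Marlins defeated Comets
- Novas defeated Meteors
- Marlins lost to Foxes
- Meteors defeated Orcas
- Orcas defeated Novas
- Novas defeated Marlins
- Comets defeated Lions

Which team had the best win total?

Win totals: Novas 3, Lions 2, Orcas 3, Comets 5, Meteors 4, Marlins 4, Foxes 3, Vipers 4.
Comets leads with 5 wins (next highest: 4).

Comets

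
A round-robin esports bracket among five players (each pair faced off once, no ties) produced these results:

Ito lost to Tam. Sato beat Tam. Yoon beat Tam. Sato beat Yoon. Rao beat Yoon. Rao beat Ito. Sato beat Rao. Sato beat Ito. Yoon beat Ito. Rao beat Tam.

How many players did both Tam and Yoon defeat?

Tam beat: Ito.
Yoon beat: Ito, Tam.
Both beat: Ito — 1.

1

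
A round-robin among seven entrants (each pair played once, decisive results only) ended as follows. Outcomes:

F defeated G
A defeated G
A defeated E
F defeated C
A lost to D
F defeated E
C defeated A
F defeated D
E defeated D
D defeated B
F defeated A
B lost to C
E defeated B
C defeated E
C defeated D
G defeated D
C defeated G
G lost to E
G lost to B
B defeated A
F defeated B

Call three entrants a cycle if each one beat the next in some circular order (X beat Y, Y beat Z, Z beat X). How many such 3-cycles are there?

4

Win totals: A 2, B 2, C 5, D 2, E 3, F 6, G 1.
An entrant with w wins dominates both others in C(w,2) triples; summing gives 1 + 1 + 10 + 1 + 3 + 15 + 0 = 31 transitive triples.
Total triples C(7,3) = 35, so cyclic triples = 35 − 31 = 4.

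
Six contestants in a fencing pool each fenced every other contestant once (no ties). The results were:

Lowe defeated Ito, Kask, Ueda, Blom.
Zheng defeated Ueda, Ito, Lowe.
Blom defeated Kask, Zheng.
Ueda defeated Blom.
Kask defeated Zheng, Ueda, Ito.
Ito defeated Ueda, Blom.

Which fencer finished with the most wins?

Lowe

Win totals: Blom 2, Zheng 3, Kask 3, Lowe 4, Ueda 1, Ito 2.
Lowe leads with 4 wins (next highest: 3).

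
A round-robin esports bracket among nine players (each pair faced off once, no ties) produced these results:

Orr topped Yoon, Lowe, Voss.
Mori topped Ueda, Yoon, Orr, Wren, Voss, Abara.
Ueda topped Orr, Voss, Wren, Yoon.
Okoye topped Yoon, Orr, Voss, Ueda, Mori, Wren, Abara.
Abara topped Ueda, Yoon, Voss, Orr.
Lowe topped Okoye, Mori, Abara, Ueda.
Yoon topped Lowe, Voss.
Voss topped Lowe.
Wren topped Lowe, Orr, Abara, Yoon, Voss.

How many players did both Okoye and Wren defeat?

Okoye beat: Abara, Ueda, Yoon, Mori, Wren, Voss, Orr.
Wren beat: Abara, Yoon, Voss, Lowe, Orr.
Both beat: Abara, Yoon, Voss, Orr — 4.

4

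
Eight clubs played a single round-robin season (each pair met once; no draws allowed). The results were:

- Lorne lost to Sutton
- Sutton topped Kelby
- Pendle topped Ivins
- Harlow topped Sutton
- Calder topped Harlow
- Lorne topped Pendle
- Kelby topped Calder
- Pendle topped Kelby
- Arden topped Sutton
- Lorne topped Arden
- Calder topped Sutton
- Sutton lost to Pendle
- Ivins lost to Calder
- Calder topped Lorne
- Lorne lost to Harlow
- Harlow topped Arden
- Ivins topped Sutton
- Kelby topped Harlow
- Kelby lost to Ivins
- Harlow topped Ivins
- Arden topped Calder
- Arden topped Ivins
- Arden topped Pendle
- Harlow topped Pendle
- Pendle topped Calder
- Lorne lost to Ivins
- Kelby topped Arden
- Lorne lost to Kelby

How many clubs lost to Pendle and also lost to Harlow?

2

Pendle beat: Ivins, Sutton, Kelby, Calder.
Harlow beat: Ivins, Arden, Sutton, Pendle, Lorne.
Both beat: Ivins, Sutton — 2.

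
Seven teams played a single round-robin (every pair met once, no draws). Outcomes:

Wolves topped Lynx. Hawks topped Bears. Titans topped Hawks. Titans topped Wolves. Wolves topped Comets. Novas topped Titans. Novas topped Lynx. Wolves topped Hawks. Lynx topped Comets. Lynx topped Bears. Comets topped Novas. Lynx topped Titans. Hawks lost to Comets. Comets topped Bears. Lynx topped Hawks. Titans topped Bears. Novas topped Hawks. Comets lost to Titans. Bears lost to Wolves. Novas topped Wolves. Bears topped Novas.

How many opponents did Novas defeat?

4

Novas' results: beat Hawks, Wolves, Lynx, Titans; lost to Comets, Bears.
That is 4 wins.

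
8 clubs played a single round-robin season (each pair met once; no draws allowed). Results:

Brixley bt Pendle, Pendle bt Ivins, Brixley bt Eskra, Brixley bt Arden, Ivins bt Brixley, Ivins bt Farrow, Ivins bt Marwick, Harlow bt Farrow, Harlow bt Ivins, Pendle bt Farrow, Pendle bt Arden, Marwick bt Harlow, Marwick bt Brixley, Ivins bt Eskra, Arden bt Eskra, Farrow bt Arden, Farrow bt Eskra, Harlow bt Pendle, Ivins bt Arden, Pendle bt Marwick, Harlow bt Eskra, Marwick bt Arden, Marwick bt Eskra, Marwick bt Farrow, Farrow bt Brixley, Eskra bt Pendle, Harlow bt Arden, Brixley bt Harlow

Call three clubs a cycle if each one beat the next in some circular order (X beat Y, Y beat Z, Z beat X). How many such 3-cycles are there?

Win totals: Harlow 5, Marwick 5, Arden 1, Brixley 4, Pendle 4, Eskra 1, Farrow 3, Ivins 5.
A club with w wins dominates both others in C(w,2) triples; summing gives 10 + 10 + 0 + 6 + 6 + 0 + 3 + 10 = 45 transitive triples.
Total triples C(8,3) = 56, so cyclic triples = 56 − 45 = 11.

11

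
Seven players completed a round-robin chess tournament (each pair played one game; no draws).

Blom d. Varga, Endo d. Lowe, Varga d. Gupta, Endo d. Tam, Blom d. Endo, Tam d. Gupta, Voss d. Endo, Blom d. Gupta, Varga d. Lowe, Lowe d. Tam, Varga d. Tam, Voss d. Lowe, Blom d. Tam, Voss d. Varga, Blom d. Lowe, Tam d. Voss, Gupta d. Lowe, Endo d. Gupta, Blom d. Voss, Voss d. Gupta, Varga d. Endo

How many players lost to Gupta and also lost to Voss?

Gupta beat: Lowe.
Voss beat: Varga, Endo, Gupta, Lowe.
Both beat: Lowe — 1.

1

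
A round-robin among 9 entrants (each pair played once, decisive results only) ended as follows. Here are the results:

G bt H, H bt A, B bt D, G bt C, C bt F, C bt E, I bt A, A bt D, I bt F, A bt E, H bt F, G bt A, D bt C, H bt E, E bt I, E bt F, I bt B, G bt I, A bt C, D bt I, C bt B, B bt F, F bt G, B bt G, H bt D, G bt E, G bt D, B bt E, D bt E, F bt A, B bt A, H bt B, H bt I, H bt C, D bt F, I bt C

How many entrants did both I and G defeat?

2

I beat: A, B, C, F.
G beat: A, C, D, E, H, I.
Both beat: A, C — 2.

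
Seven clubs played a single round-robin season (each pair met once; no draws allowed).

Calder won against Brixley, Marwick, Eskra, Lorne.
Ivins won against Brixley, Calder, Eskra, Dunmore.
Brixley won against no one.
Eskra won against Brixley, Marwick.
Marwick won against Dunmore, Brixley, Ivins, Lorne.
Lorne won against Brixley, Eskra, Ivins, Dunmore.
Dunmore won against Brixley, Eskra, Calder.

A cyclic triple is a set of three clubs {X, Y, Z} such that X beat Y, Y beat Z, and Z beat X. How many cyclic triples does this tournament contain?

Win totals: Marwick 4, Ivins 4, Dunmore 3, Brixley 0, Lorne 4, Eskra 2, Calder 4.
A club with w wins dominates both others in C(w,2) triples; summing gives 6 + 6 + 3 + 0 + 6 + 1 + 6 = 28 transitive triples.
Total triples C(7,3) = 35, so cyclic triples = 35 − 28 = 7.

7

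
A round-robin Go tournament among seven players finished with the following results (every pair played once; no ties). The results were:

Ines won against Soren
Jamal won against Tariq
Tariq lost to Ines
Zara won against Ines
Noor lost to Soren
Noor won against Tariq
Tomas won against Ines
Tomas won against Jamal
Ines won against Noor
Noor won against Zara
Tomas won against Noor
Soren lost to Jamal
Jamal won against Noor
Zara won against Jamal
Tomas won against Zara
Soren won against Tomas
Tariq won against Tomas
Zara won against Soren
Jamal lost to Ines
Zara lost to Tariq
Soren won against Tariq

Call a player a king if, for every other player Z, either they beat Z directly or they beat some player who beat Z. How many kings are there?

Tariq reaches everyone (king).
Soren reaches everyone (king).
Jamal cannot reach Ines in two steps.
Ines reaches everyone (king).
Zara reaches everyone (king).
Noor reaches everyone (king).
Tomas reaches everyone (king).
Kings: Tariq, Soren, Ines, Zara, Noor, Tomas — 6.

6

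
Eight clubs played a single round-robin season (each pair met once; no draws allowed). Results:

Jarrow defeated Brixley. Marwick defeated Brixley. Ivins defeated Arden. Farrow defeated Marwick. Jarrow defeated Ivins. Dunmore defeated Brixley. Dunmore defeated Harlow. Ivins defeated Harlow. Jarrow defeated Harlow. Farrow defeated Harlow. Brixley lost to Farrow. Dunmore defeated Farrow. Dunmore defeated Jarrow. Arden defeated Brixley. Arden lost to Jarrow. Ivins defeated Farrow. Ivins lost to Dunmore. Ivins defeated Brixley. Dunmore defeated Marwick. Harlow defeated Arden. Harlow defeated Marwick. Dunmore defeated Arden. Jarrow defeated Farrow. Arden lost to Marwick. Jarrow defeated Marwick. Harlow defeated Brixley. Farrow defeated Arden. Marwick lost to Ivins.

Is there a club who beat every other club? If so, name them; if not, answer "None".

Dunmore

Dunmore has 7 wins out of 7 opponents — a perfect record.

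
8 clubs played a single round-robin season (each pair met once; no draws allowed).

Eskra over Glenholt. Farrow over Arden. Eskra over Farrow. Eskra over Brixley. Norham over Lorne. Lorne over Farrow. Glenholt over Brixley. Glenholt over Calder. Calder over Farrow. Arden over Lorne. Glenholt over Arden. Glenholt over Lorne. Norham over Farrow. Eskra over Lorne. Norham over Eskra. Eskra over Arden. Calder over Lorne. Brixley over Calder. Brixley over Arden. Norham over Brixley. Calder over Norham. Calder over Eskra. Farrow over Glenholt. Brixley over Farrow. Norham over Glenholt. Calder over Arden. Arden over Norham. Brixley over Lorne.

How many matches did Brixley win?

Brixley's results: beat Arden, Calder, Farrow, Lorne; lost to Eskra, Norham, Glenholt.
That is 4 wins.

4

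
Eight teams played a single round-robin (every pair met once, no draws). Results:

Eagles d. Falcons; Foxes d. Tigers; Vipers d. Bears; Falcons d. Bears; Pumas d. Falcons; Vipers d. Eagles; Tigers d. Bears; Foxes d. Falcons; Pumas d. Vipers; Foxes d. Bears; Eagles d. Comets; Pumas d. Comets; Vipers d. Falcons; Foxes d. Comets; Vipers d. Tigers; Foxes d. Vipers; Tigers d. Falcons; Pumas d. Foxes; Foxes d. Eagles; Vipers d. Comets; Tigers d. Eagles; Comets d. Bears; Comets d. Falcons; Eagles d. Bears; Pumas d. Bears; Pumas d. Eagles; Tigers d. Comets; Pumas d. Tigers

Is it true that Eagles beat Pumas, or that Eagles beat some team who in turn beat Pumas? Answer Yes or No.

No

Eagles did not beat Pumas directly.
Eagles beat Bears, Falcons, Comets, but each of them lost to Pumas. No two-step path.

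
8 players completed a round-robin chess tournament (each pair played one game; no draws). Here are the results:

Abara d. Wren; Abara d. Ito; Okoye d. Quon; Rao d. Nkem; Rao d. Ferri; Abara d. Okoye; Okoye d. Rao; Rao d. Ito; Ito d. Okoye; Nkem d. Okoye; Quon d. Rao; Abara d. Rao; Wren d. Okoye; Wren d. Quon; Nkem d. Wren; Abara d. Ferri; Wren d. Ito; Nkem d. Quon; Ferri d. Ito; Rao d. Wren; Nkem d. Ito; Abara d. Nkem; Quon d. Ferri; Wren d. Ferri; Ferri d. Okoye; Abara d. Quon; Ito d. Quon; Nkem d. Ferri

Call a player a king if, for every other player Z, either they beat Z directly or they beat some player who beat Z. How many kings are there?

Quon cannot reach Abara in two steps.
Nkem cannot reach Abara in two steps.
Rao cannot reach Abara in two steps.
Wren cannot reach Nkem, Abara in two steps.
Ito cannot reach Nkem, Wren, Abara in two steps.
Abara reaches everyone (king).
Ferri cannot reach Nkem, Wren, Abara in two steps.
Okoye cannot reach Abara in two steps.
Kings: Abara — 1.

1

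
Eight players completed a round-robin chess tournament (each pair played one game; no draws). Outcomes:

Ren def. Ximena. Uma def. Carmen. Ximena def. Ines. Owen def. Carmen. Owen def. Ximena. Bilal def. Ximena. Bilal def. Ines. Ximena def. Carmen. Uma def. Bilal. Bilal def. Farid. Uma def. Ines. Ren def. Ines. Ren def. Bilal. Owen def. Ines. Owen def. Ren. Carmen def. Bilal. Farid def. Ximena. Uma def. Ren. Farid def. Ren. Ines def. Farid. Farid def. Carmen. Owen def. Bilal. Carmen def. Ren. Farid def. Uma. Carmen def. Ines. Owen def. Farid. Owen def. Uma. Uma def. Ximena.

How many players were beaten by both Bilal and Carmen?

Bilal beat: Ines, Farid, Ximena.
Carmen beat: Ines, Ren, Bilal.
Both beat: Ines — 1.

1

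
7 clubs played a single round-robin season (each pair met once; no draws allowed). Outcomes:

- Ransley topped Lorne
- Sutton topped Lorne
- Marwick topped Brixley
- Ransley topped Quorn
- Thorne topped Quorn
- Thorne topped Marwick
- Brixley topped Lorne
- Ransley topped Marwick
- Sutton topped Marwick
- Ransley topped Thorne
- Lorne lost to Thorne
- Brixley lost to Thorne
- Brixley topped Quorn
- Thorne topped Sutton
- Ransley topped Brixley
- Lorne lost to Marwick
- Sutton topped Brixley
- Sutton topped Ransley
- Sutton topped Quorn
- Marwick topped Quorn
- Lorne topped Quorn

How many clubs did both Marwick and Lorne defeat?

Marwick beat: Brixley, Lorne, Quorn.
Lorne beat: Quorn.
Both beat: Quorn — 1.

1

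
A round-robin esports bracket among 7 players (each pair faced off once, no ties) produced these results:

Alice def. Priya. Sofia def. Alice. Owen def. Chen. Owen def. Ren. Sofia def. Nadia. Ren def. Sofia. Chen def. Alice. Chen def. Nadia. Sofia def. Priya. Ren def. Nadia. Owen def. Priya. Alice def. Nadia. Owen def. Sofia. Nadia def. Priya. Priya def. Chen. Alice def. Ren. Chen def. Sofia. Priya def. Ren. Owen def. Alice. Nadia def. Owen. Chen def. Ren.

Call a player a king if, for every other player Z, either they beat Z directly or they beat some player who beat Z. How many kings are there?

5

Nadia reaches everyone (king).
Chen reaches everyone (king).
Owen reaches everyone (king).
Sofia reaches everyone (king).
Priya cannot reach Owen in two steps.
Alice reaches everyone (king).
Ren cannot reach Chen in two steps.
Kings: Nadia, Chen, Owen, Sofia, Alice — 5.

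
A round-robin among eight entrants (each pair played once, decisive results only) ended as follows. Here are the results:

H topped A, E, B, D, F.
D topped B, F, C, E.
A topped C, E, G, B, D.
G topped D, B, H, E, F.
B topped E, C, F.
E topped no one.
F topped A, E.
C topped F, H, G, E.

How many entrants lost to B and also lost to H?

2

B beat: C, E, F.
H beat: A, B, D, E, F.
Both beat: E, F — 2.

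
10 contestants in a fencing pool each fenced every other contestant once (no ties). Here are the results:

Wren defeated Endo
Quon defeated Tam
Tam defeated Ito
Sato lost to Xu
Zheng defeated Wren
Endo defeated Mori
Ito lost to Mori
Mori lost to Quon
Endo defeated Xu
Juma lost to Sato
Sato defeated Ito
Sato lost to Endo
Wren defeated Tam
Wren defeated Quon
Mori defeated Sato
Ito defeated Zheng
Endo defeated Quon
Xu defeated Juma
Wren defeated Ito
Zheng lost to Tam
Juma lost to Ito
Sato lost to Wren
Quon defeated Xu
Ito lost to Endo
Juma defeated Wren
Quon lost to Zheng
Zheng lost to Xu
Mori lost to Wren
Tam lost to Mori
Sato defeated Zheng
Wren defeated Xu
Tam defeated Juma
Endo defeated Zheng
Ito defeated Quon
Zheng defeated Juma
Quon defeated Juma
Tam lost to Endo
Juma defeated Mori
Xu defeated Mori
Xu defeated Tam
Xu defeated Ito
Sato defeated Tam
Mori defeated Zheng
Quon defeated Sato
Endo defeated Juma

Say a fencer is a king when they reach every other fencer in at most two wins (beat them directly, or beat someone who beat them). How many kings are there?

Quon cannot reach Endo in two steps.
Zheng reaches everyone (king).
Xu cannot reach Endo in two steps.
Ito cannot reach Endo in two steps.
Mori cannot reach Xu, Endo in two steps.
Juma reaches everyone (king).
Endo reaches everyone (king).
Wren reaches everyone (king).
Sato cannot reach Xu, Endo in two steps.
Tam cannot reach Xu, Endo, Sato in two steps.
Kings: Zheng, Juma, Endo, Wren — 4.

4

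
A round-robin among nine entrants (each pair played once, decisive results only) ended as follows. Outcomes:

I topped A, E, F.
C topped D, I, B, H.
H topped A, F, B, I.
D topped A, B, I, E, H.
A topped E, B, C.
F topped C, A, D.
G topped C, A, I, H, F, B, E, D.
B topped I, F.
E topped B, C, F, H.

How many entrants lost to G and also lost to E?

4

G beat: A, B, C, D, E, F, H, I.
E beat: B, C, F, H.
Both beat: B, C, F, H — 4.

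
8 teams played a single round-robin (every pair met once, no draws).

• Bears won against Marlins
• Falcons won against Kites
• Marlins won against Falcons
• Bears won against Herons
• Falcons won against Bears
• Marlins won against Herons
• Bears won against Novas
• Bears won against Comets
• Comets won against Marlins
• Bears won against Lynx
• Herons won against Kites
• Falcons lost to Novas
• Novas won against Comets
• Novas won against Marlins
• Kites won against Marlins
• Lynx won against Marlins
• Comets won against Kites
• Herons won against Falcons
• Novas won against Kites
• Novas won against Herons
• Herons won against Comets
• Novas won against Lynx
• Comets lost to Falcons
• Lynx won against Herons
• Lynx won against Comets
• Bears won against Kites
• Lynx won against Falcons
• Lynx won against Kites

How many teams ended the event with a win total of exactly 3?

Win totals: Bears 6, Falcons 3, Novas 6, Marlins 2, Lynx 5, Kites 1, Comets 2, Herons 3.
Exactly 3: Falcons, Herons — 2 teams.

2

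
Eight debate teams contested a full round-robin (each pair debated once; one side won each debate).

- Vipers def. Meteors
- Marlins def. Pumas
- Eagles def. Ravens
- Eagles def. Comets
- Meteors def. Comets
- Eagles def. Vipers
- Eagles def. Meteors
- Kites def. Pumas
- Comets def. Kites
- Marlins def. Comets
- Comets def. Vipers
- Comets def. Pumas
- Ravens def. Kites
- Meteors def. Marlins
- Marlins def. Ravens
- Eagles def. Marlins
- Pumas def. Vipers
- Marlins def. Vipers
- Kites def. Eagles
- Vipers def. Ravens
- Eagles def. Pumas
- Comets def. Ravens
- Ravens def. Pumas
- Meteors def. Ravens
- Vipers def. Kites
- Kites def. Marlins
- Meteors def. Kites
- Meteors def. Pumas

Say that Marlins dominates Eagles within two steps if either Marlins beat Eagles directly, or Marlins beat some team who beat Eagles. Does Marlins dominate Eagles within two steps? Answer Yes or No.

No

Marlins did not beat Eagles directly.
Marlins beat Vipers, Comets, Pumas, Ravens, but each of them lost to Eagles. No two-step path.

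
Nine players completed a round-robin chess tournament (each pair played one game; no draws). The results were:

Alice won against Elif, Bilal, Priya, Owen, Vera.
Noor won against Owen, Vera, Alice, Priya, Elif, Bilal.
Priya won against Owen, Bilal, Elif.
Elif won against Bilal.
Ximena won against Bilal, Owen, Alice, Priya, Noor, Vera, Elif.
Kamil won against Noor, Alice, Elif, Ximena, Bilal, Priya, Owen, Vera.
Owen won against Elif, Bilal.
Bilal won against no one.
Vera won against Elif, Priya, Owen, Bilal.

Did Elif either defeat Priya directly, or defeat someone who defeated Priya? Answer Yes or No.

No

Elif did not beat Priya directly.
Elif beat Bilal, but each of them lost to Priya. No two-step path.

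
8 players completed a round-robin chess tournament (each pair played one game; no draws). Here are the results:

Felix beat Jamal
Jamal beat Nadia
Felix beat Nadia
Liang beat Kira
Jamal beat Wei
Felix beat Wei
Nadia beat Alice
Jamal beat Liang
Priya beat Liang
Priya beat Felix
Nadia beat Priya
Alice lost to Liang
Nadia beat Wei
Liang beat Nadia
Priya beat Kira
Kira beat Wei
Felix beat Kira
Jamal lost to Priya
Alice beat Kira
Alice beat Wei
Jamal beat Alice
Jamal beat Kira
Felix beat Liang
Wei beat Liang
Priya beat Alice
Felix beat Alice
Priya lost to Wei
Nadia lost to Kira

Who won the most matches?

Win totals: Nadia 3, Priya 5, Jamal 5, Wei 2, Kira 2, Alice 2, Liang 3, Felix 6.
Felix leads with 6 wins (next highest: 5).

Felix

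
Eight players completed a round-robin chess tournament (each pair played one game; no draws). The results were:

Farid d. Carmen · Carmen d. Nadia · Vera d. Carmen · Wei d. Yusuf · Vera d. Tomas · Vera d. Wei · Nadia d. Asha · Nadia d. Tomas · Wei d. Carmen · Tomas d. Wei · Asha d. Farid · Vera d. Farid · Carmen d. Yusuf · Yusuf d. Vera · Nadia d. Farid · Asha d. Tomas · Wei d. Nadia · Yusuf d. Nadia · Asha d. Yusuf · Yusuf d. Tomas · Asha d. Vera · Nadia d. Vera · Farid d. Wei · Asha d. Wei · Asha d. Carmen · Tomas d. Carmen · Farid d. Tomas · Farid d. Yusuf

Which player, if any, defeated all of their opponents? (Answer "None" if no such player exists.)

Highest win total is Asha with 6 (out of 7 possible).
Asha lost to Nadia, so no player went undefeated.

None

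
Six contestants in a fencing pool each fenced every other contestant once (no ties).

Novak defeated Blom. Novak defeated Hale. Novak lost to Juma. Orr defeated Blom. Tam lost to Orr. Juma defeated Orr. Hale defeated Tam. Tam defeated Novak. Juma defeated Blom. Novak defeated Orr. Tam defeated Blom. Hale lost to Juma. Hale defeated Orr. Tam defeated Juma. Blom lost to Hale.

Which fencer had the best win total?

Juma

Win totals: Novak 3, Orr 2, Blom 0, Hale 3, Juma 4, Tam 3.
Juma leads with 4 wins (next highest: 3).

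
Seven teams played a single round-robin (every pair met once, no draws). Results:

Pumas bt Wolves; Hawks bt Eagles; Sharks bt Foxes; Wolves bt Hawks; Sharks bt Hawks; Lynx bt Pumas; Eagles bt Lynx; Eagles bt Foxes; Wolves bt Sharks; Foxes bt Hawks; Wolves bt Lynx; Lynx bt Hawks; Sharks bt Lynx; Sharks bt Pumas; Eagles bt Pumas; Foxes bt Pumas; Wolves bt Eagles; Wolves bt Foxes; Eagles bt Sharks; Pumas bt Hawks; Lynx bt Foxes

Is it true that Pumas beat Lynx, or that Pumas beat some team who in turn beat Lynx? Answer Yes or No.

Yes

Pumas did not beat Lynx directly.
Pumas beat Hawks, Wolves. Of those, Wolves beat Lynx.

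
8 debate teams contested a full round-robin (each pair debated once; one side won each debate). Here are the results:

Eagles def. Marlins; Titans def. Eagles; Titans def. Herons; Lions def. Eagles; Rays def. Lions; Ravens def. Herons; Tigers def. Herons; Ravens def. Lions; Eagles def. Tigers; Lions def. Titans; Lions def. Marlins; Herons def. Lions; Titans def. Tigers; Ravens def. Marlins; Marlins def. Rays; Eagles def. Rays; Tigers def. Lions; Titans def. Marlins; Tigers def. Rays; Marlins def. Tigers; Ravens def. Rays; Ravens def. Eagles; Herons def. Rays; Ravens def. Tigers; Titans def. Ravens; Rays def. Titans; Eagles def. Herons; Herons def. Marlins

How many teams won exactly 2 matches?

2

Win totals: Lions 3, Tigers 3, Eagles 4, Ravens 6, Titans 5, Rays 2, Marlins 2, Herons 3.
Exactly 2: Rays, Marlins — 2 teams.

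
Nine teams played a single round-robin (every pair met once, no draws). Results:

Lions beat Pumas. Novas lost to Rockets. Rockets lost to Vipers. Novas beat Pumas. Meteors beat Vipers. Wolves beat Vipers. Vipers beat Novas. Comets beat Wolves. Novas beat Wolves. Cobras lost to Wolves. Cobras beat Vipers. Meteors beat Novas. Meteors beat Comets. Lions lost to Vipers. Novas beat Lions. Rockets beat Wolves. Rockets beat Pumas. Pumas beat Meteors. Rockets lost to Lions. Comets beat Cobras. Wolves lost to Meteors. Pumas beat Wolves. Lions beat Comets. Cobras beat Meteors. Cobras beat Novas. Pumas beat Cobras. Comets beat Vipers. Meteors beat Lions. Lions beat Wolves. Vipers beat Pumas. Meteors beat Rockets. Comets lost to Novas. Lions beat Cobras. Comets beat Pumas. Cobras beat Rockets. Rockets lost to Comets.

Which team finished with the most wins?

Win totals: Novas 4, Wolves 2, Comets 5, Rockets 3, Pumas 3, Cobras 4, Meteors 6, Vipers 4, Lions 5.
Meteors leads with 6 wins (next highest: 5).

Meteors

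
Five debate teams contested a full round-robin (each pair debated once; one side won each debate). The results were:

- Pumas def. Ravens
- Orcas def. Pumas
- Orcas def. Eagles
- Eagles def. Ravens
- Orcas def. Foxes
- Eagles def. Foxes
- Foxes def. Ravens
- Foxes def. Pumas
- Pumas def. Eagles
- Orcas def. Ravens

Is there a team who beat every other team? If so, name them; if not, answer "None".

Orcas has 4 wins out of 4 opponents — a perfect record.

Orcas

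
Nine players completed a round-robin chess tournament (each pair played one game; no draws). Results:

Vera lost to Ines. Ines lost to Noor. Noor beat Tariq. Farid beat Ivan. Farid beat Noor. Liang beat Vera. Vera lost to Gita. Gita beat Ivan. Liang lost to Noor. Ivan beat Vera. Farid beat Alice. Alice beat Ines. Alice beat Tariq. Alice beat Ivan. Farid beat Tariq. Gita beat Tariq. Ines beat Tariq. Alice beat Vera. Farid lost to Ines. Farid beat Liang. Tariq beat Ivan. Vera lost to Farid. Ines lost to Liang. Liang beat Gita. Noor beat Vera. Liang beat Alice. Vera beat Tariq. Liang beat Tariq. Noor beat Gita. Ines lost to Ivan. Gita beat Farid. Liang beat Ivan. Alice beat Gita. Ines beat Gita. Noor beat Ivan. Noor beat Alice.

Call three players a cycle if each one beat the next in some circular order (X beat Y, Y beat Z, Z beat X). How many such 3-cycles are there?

Win totals: Ines 4, Ivan 2, Liang 6, Noor 7, Vera 1, Tariq 1, Farid 6, Gita 4, Alice 5.
A player with w wins dominates both others in C(w,2) triples; summing gives 6 + 1 + 15 + 21 + 0 + 0 + 15 + 6 + 10 = 74 transitive triples.
Total triples C(9,3) = 84, so cyclic triples = 84 − 74 = 10.

10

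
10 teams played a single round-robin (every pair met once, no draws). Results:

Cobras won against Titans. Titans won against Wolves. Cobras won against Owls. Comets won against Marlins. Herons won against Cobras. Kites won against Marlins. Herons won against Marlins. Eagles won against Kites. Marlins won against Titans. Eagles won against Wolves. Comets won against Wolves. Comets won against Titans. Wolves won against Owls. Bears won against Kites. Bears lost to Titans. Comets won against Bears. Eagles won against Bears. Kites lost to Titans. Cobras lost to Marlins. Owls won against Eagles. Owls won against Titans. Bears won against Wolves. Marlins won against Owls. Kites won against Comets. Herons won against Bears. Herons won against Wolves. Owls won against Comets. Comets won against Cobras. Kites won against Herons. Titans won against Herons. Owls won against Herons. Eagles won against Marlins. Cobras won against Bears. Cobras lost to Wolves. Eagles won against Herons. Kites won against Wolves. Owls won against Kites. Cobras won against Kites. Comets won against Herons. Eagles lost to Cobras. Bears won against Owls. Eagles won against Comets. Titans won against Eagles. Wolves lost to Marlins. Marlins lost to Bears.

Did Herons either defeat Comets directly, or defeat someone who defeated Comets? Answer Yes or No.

Herons did not beat Comets directly.
Herons beat Marlins, Cobras, Bears, Wolves, but each of them lost to Comets. No two-step path.

No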